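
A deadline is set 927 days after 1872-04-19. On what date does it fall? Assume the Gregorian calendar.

+365 (one year) → Apr 19, 1873 (562 left).
+365 (one year) → Apr 19, 1874 (197 left).
Apr has 30 days: +12 → May 1, 1874 (185 left).
May has 31 days: +31 → Jun 1, 1874 (154 left).
Jun has 30 days: +30 → Jul 1, 1874 (124 left).
Jul has 31 days: +31 → Aug 1, 1874 (93 left).
Aug has 31 days: +31 → Sep 1, 1874 (62 left).
Sep has 30 days: +30 → Oct 1, 1874 (32 left).
Oct has 31 days: +31 → Nov 1, 1874 (1 left).
+1 → Nov 2, 1874.

November 2, 1874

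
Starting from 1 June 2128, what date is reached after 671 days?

April 3, 2130

+365 (one year) → Jun 1, 2129 (306 left).
Jun has 30 days: +30 → Jul 1, 2129 (276 left).
Jul has 31 days: +31 → Aug 1, 2129 (245 left).
Aug has 31 days: +31 → Sep 1, 2129 (214 left).
Sep has 30 days: +30 → Oct 1, 2129 (184 left).
Oct has 31 days: +31 → Nov 1, 2129 (153 left).
Nov has 30 days: +30 → Dec 1, 2129 (123 left).
Dec has 31 days: +31 → Jan 1, 2130 (92 left).
Jan has 31 days: +31 → Feb 1, 2130 (61 left).
Feb has 28 days: +28 → Mar 1, 2130 (33 left).
Mar has 31 days: +31 → Apr 1, 2130 (2 left).
+2 → Apr 3, 2130.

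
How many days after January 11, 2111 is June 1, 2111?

141

Jan 11, 2111 → Feb 11, 2111: 31 days (January has 31).
Feb 11, 2111 → Mar 11, 2111: 28 days (February has 28).
Mar 11, 2111 → Apr 11, 2111: 31 days (March has 31).
Apr 11, 2111 → May 11, 2111: 30 days (April has 30).
May 11, 2111 → Jun 1, 2111: 21 days.
Total: 141 days.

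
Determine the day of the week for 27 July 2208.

Wednesday

Doomsday rule: the anchor day for the 2200s is Friday. For year 08: 8÷12 = 0 r 8, and 8÷4 = 2, so 0+8+2 = 10.
Friday + 10 ≡ Monday — that's 2208's doomsday.
In July the doomsday date is Jul 11.
Jul 27 is 16 days after Jul 11; 16 mod 7 = 2, so Monday + 2 = Wednesday.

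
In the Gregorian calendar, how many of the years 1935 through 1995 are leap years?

15

Multiples of 4 in [1935,1995]: 15.
Of those, multiples of 100: 0 (not leap unless ÷400).
Multiples of 400: 0.
Leap years = 15 − 0 + 0 = 15.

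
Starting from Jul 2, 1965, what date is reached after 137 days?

Jul has 31 days: +30 → Aug 1, 1965 (107 left).
Aug has 31 days: +31 → Sep 1, 1965 (76 left).
Sep has 30 days: +30 → Oct 1, 1965 (46 left).
Oct has 31 days: +31 → Nov 1, 1965 (15 left).
+15 → Nov 16, 1965.

November 16, 1965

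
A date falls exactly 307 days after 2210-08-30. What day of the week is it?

First find the weekday of Aug 30, 2210. Doomsday rule: the anchor day for the 2200s is Friday. For year 10: 10÷12 = 0 r 10, and 10÷4 = 2, so 0+10+2 = 12.
Friday + 12 ≡ Wednesday — that's 2210's doomsday.
In August the doomsday date is Aug 8.
Aug 30 is 22 days after Aug 8; 22 mod 7 = 1, so Wednesday + 1 = Thursday.
307 mod 7 = 6, so 307 days after a Thursday is Thursday + 6 = Wednesday.

Wednesday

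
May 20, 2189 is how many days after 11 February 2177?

Feb 11, 2177 → Feb 11, 2178: 365 days.
Feb 11, 2178 → Feb 11, 2179: 365 days.
Feb 11, 2179 → Feb 11, 2180: 365 days.
Feb 11, 2180 → Feb 11, 2181: 366 days (Feb 29, 2180 is in that span).
Feb 11, 2181 → Feb 11, 2182: 365 days.
Feb 11, 2182 → Feb 11, 2183: 365 days.
Feb 11, 2183 → Feb 11, 2184: 365 days.
Feb 11, 2184 → Feb 11, 2185: 366 days (Feb 29, 2184 is in that span).
Feb 11, 2185 → Feb 11, 2186: 365 days.
Feb 11, 2186 → Feb 11, 2187: 365 days.
Feb 11, 2187 → Feb 11, 2188: 365 days.
Feb 11, 2188 → Feb 11, 2189: 366 days (Feb 29, 2188 is in that span).
Feb 11, 2189 → Mar 11, 2189: 28 days (February has 28).
Mar 11, 2189 → Apr 11, 2189: 31 days (March has 31).
Apr 11, 2189 → May 11, 2189: 30 days (April has 30).
May 11, 2189 → May 20, 2189: 9 days.
Total: 4481 days.

4481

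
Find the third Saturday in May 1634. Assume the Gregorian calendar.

May 20, 1634

May 1, 1634 is a Monday.
The first Saturday is therefore May 6 (5 days later).
The third Saturday is 6 + 2×7 = May 20.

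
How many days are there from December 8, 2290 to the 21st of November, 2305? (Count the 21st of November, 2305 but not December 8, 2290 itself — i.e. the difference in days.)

Dec 8, 2290 → Dec 8, 2291: 365 days.
Dec 8, 2291 → Dec 8, 2292: 366 days (Feb 29, 2292 is in that span).
Dec 8, 2292 → Dec 8, 2293: 365 days.
Dec 8, 2293 → Dec 8, 2294: 365 days.
Dec 8, 2294 → Dec 8, 2295: 365 days.
Dec 8, 2295 → Dec 8, 2296: 366 days (Feb 29, 2296 is in that span).
Dec 8, 2296 → Dec 8, 2297: 365 days.
Dec 8, 2297 → Dec 8, 2298: 365 days.
Dec 8, 2298 → Dec 8, 2299: 365 days.
Dec 8, 2299 → Dec 8, 2300: 365 days.
Dec 8, 2300 → Dec 8, 2301: 365 days.
Dec 8, 2301 → Dec 8, 2302: 365 days.
Dec 8, 2302 → Dec 8, 2303: 365 days.
Dec 8, 2303 → Dec 8, 2304: 366 days (Feb 29, 2304 is in that span).
Dec 8, 2304 → Jan 8, 2305: 31 days (December has 31).
Jan 8, 2305 → Feb 8, 2305: 31 days (January has 31).
Feb 8, 2305 → Mar 8, 2305: 28 days (February has 28).
Mar 8, 2305 → Apr 8, 2305: 31 days (March has 31).
Apr 8, 2305 → May 8, 2305: 30 days (April has 30).
May 8, 2305 → Jun 8, 2305: 31 days (May has 31).
Jun 8, 2305 → Jul 8, 2305: 30 days (June has 30).
Jul 8, 2305 → Aug 8, 2305: 31 days (July has 31).
Aug 8, 2305 → Sep 8, 2305: 31 days (August has 31).
Sep 8, 2305 → Oct 8, 2305: 30 days (September has 30).
Oct 8, 2305 → Nov 8, 2305: 31 days (October has 31).
Nov 8, 2305 → Nov 21, 2305: 13 days.
Total: 5461 days.

5461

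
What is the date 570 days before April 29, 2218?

October 6, 2216

−365 (one year) → Apr 29, 2217 (205 left).
−29 → Mar 31, 2217 (end of Mar, 31 days; 176 left).
−31 → Feb 28, 2217 (end of Feb, 28 days; 145 left).
−28 → Jan 31, 2217 (end of Jan, 31 days; 117 left).
−31 → Dec 31, 2216 (end of Dec, 31 days; 86 left).
−31 → Nov 30, 2216 (end of Nov, 30 days; 55 left).
−30 → Oct 31, 2216 (end of Oct, 31 days; 25 left).
−25 → Oct 6, 2216.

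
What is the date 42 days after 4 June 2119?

July 16, 2119

Jun has 30 days: +27 → Jul 1, 2119 (15 left).
+15 → Jul 16, 2119.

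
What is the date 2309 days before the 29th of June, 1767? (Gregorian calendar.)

−365 (one year) → Jun 29, 1766 (1944 left).
−365 (one year) → Jun 29, 1765 (1579 left).
−365 (one year) → Jun 29, 1764 (1214 left).
−366 (one year; includes Feb 29, 1764) → Jun 29, 1763 (848 left).
−365 (one year) → Jun 29, 1762 (483 left).
−365 (one year) → Jun 29, 1761 (118 left).
−29 → May 31, 1761 (end of May, 31 days; 89 left).
−31 → Apr 30, 1761 (end of Apr, 30 days; 58 left).
−30 → Mar 31, 1761 (end of Mar, 31 days; 28 left).
−28 → Mar 3, 1761.

March 3, 1761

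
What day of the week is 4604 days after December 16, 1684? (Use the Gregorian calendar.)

First find the weekday of Dec 16, 1684. Doomsday rule: the anchor day for the 1600s is Tuesday. For year 84: 84÷12 = 7 r 0, and 0÷4 = 0, so 7+0+0 = 7.
Tuesday + 7 ≡ Tuesday — that's 1684's doomsday.
In December the doomsday date is Dec 12.
Dec 16 is 4 days after Dec 12; 4 mod 7 = 4, so Tuesday + 4 = Saturday.
4604 mod 7 = 5, so 4604 days after a Saturday is Saturday + 5 = Thursday.

Thursday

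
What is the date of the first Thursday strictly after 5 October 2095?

October 6, 2095

Oct 5, 2095 is a Wednesday.
From Wednesday to the next Thursday is 1 day.
Oct 5, 2095 + 1 = Oct 6, 2095.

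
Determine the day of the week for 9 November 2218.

January 1, 2218 is a Thursday.
Jan 1, 2218 → Feb 1, 2218: 31 days (January has 31).
Feb 1, 2218 → Mar 1, 2218: 28 days (February has 28).
Mar 1, 2218 → Apr 1, 2218: 31 days (March has 31).
Apr 1, 2218 → May 1, 2218: 30 days (April has 30).
May 1, 2218 → Jun 1, 2218: 31 days (May has 31).
Jun 1, 2218 → Jul 1, 2218: 30 days (June has 30).
Jul 1, 2218 → Aug 1, 2218: 31 days (July has 31).
Aug 1, 2218 → Sep 1, 2218: 31 days (August has 31).
Sep 1, 2218 → Oct 1, 2218: 30 days (September has 30).
Oct 1, 2218 → Nov 1, 2218: 31 days (October has 31).
Nov 1, 2218 → Nov 9, 2218: 8 days.
Total: 312 days.
312 mod 7 = 4, so Thursday + 4 = Monday.

Monday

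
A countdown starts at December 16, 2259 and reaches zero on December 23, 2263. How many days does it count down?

Dec 16, 2259 → Dec 16, 2260: 366 days (Feb 29, 2260 is in that span).
Dec 16, 2260 → Dec 16, 2261: 365 days.
Dec 16, 2261 → Dec 16, 2262: 365 days.
Dec 16, 2262 → Jan 16, 2263: 31 days (December has 31).
Jan 16, 2263 → Feb 16, 2263: 31 days (January has 31).
Feb 16, 2263 → Mar 16, 2263: 28 days (February has 28).
Mar 16, 2263 → Apr 16, 2263: 31 days (March has 31).
Apr 16, 2263 → May 16, 2263: 30 days (April has 30).
May 16, 2263 → Jun 16, 2263: 31 days (May has 31).
Jun 16, 2263 → Jul 16, 2263: 30 days (June has 30).
Jul 16, 2263 → Aug 16, 2263: 31 days (July has 31).
Aug 16, 2263 → Sep 16, 2263: 31 days (August has 31).
Sep 16, 2263 → Oct 16, 2263: 30 days (September has 30).
Oct 16, 2263 → Nov 16, 2263: 31 days (October has 31).
Nov 16, 2263 → Dec 16, 2263: 30 days (November has 30).
Dec 16, 2263 → Dec 23, 2263: 7 days.
Total: 1468 days.

1468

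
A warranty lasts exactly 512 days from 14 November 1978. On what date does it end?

+365 (one year) → Nov 14, 1979 (147 left).
Nov has 30 days: +17 → Dec 1, 1979 (130 left).
Dec has 31 days: +31 → Jan 1, 1980 (99 left).
Jan has 31 days: +31 → Feb 1, 1980 (68 left).
Feb has 29 days: +29 → Mar 1, 1980 (39 left).
Mar has 31 days: +31 → Apr 1, 1980 (8 left).
+8 → Apr 9, 1980.

April 9, 1980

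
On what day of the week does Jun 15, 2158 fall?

Thursday

Doomsday rule: the anchor day for the 2100s is Sunday. For year 58: 58÷12 = 4 r 10, and 10÷4 = 2, so 4+10+2 = 16.
Sunday + 16 ≡ Tuesday — that's 2158's doomsday.
In June the doomsday date is Jun 6.
Jun 15 is 9 days after Jun 6; 9 mod 7 = 2, so Tuesday + 2 = Thursday.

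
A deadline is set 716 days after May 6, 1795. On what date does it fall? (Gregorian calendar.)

April 21, 1797

+366 (one year; includes Feb 29, 1796) → May 6, 1796 (350 left).
May has 31 days: +26 → Jun 1, 1796 (324 left).
Jun has 30 days: +30 → Jul 1, 1796 (294 left).
Jul has 31 days: +31 → Aug 1, 1796 (263 left).
Aug has 31 days: +31 → Sep 1, 1796 (232 left).
Sep has 30 days: +30 → Oct 1, 1796 (202 left).
Oct has 31 days: +31 → Nov 1, 1796 (171 left).
Nov has 30 days: +30 → Dec 1, 1796 (141 left).
Dec has 31 days: +31 → Jan 1, 1797 (110 left).
Jan has 31 days: +31 → Feb 1, 1797 (79 left).
Feb has 28 days: +28 → Mar 1, 1797 (51 left).
Mar has 31 days: +31 → Apr 1, 1797 (20 left).
+20 → Apr 21, 1797.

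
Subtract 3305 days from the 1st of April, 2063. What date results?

−365 (one year) → Apr 1, 2062 (2940 left).
−365 (one year) → Apr 1, 2061 (2575 left).
−365 (one year) → Apr 1, 2060 (2210 left).
−366 (one year; includes Feb 29, 2060) → Apr 1, 2059 (1844 left).
−365 (one year) → Apr 1, 2058 (1479 left).
−365 (one year) → Apr 1, 2057 (1114 left).
−365 (one year) → Apr 1, 2056 (749 left).
−366 (one year; includes Feb 29, 2056) → Apr 1, 2055 (383 left).
−1 → Mar 31, 2055 (end of Mar, 31 days; 382 left).
−31 → Feb 28, 2055 (end of Feb, 28 days; 351 left).
−28 → Jan 31, 2055 (end of Jan, 31 days; 323 left).
−31 → Dec 31, 2054 (end of Dec, 31 days; 292 left).
−31 → Nov 30, 2054 (end of Nov, 30 days; 261 left).
−30 → Oct 31, 2054 (end of Oct, 31 days; 231 left).
−31 → Sep 30, 2054 (end of Sep, 30 days; 200 left).
−30 → Aug 31, 2054 (end of Aug, 31 days; 170 left).
−31 → Jul 31, 2054 (end of Jul, 31 days; 139 left).
−31 → Jun 30, 2054 (end of Jun, 30 days; 108 left).
−30 → May 31, 2054 (end of May, 31 days; 78 left).
−31 → Apr 30, 2054 (end of Apr, 30 days; 47 left).
−30 → Mar 31, 2054 (end of Mar, 31 days; 17 left).
−17 → Mar 14, 2054.

March 14, 2054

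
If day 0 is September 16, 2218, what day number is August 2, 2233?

Sep 16, 2218 → Sep 16, 2219: 365 days.
Sep 16, 2219 → Sep 16, 2220: 366 days (Feb 29, 2220 is in that span).
Sep 16, 2220 → Sep 16, 2221: 365 days.
Sep 16, 2221 → Sep 16, 2222: 365 days.
Sep 16, 2222 → Sep 16, 2223: 365 days.
Sep 16, 2223 → Sep 16, 2224: 366 days (Feb 29, 2224 is in that span).
Sep 16, 2224 → Sep 16, 2225: 365 days.
Sep 16, 2225 → Sep 16, 2226: 365 days.
Sep 16, 2226 → Sep 16, 2227: 365 days.
Sep 16, 2227 → Sep 16, 2228: 366 days (Feb 29, 2228 is in that span).
Sep 16, 2228 → Sep 16, 2229: 365 days.
Sep 16, 2229 → Sep 16, 2230: 365 days.
Sep 16, 2230 → Sep 16, 2231: 365 days.
Sep 16, 2231 → Sep 16, 2232: 366 days (Feb 29, 2232 is in that span).
Sep 16, 2232 → Oct 16, 2232: 30 days (September has 30).
Oct 16, 2232 → Nov 16, 2232: 31 days (October has 31).
Nov 16, 2232 → Dec 16, 2232: 30 days (November has 30).
Dec 16, 2232 → Jan 16, 2233: 31 days (December has 31).
Jan 16, 2233 → Feb 16, 2233: 31 days (January has 31).
Feb 16, 2233 → Mar 16, 2233: 28 days (February has 28).
Mar 16, 2233 → Apr 16, 2233: 31 days (March has 31).
Apr 16, 2233 → May 16, 2233: 30 days (April has 30).
May 16, 2233 → Jun 16, 2233: 31 days (May has 31).
Jun 16, 2233 → Jul 16, 2233: 30 days (June has 30).
Jul 16, 2233 → Aug 2, 2233: 17 days.
Total: 5434 days.

5434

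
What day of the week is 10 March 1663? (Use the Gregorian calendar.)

Doomsday rule: the anchor day for the 1600s is Tuesday. For year 63: 63÷12 = 5 r 3, and 3÷4 = 0, so 5+3+0 = 8.
Tuesday + 8 ≡ Wednesday — that's 1663's doomsday.
In March the doomsday date is Mar 14.
Mar 10 is 4 days before Mar 14; 4 mod 7 = 4, so Wednesday − 4 = Saturday.

Saturday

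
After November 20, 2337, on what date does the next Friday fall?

November 26, 2337

Nov 20, 2337 is a Saturday.
From Saturday to the next Friday is 6 days.
Nov 20, 2337 + 6 = Nov 26, 2337.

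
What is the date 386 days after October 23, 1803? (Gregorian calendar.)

November 12, 1804

Oct has 31 days: +9 → Nov 1, 1803 (377 left).
Nov has 30 days: +30 → Dec 1, 1803 (347 left).
Dec has 31 days: +31 → Jan 1, 1804 (316 left).
Jan has 31 days: +31 → Feb 1, 1804 (285 left).
Feb has 29 days: +29 → Mar 1, 1804 (256 left).
Mar has 31 days: +31 → Apr 1, 1804 (225 left).
Apr has 30 days: +30 → May 1, 1804 (195 left).
May has 31 days: +31 → Jun 1, 1804 (164 left).
Jun has 30 days: +30 → Jul 1, 1804 (134 left).
Jul has 31 days: +31 → Aug 1, 1804 (103 left).
Aug has 31 days: +31 → Sep 1, 1804 (72 left).
Sep has 30 days: +30 → Oct 1, 1804 (42 left).
Oct has 31 days: +31 → Nov 1, 1804 (11 left).
+11 → Nov 12, 1804.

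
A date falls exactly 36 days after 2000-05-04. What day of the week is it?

Friday

May 4, 2000 is a Thursday.
36 mod 7 = 1, so 36 days after a Thursday is Thursday + 1 = Friday.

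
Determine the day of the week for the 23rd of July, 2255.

Doomsday rule: the anchor day for the 2200s is Friday. For year 55: 55÷12 = 4 r 7, and 7÷4 = 1, so 4+7+1 = 12.
Friday + 12 ≡ Wednesday — that's 2255's doomsday.
In July the doomsday date is Jul 11.
Jul 23 is 12 days after Jul 11; 12 mod 7 = 5, so Wednesday + 5 = Monday.

Monday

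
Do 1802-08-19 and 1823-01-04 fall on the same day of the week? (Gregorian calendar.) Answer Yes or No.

No

From Aug 19, 1802 to Jan 4, 1823 is 7443 days.
7443 mod 7 = 2, so they are different weekdays.
(Aug 19, 1802 is a Thursday; Jan 4, 1823 is a Saturday.)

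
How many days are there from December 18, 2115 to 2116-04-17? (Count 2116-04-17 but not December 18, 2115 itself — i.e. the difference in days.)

Dec 18, 2115 → Jan 18, 2116: 31 days (December has 31).
Jan 18, 2116 → Feb 18, 2116: 31 days (January has 31).
Feb 18, 2116 → Mar 18, 2116: 29 days (February has 29).
Mar 18, 2116 → Apr 17, 2116: 30 days.
Total: 121 days.

121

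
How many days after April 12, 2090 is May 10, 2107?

Apr 12, 2090 → Apr 12, 2091: 365 days.
Apr 12, 2091 → Apr 12, 2092: 366 days (Feb 29, 2092 is in that span).
Apr 12, 2092 → Apr 12, 2093: 365 days.
Apr 12, 2093 → Apr 12, 2094: 365 days.
Apr 12, 2094 → Apr 12, 2095: 365 days.
Apr 12, 2095 → Apr 12, 2096: 366 days (Feb 29, 2096 is in that span).
Apr 12, 2096 → Apr 12, 2097: 365 days.
Apr 12, 2097 → Apr 12, 2098: 365 days.
Apr 12, 2098 → Apr 12, 2099: 365 days.
Apr 12, 2099 → Apr 12, 2100: 365 days.
Apr 12, 2100 → Apr 12, 2101: 365 days.
Apr 12, 2101 → Apr 12, 2102: 365 days.
Apr 12, 2102 → Apr 12, 2103: 365 days.
Apr 12, 2103 → Apr 12, 2104: 366 days (Feb 29, 2104 is in that span).
Apr 12, 2104 → Apr 12, 2105: 365 days.
Apr 12, 2105 → Apr 12, 2106: 365 days.
Apr 12, 2106 → May 12, 2106: 30 days (April has 30).
May 12, 2106 → Jun 12, 2106: 31 days (May has 31).
Jun 12, 2106 → Jul 12, 2106: 30 days (June has 30).
Jul 12, 2106 → Aug 12, 2106: 31 days (July has 31).
Aug 12, 2106 → Sep 12, 2106: 31 days (August has 31).
Sep 12, 2106 → Oct 12, 2106: 30 days (September has 30).
Oct 12, 2106 → Nov 12, 2106: 31 days (October has 31).
Nov 12, 2106 → Dec 12, 2106: 30 days (November has 30).
Dec 12, 2106 → Jan 12, 2107: 31 days (December has 31).
Jan 12, 2107 → Feb 12, 2107: 31 days (January has 31).
Feb 12, 2107 → Mar 12, 2107: 28 days (February has 28).
Mar 12, 2107 → Apr 12, 2107: 31 days (March has 31).
Apr 12, 2107 → May 10, 2107: 28 days.
Total: 6236 days.

6236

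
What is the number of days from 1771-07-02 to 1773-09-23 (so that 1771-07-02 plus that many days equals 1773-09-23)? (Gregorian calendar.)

Jul 2, 1771 → Jul 2, 1772: 366 days (Feb 29, 1772 is in that span).
Jul 2, 1772 → Jul 2, 1773: 365 days.
Jul 2, 1773 → Aug 2, 1773: 31 days (July has 31).
Aug 2, 1773 → Sep 2, 1773: 31 days (August has 31).
Sep 2, 1773 → Sep 23, 1773: 21 days.
Total: 814 days.

814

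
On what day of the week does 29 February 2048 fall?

Doomsday rule: the anchor day for the 2000s is Tuesday. For year 48: 48÷12 = 4 r 0, and 0÷4 = 0, so 4+0+0 = 4.
Tuesday + 4 ≡ Saturday — that's 2048's doomsday.
In February the doomsday date is Feb 29 (2048 is a leap year (divisible by 4)).
Feb 29 is the doomsday itself: Saturday.

Saturday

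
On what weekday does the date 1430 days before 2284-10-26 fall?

First find the weekday of Oct 26, 2284. Doomsday rule: the anchor day for the 2200s is Friday. For year 84: 84÷12 = 7 r 0, and 0÷4 = 0, so 7+0+0 = 7.
Friday + 7 ≡ Friday — that's 2284's doomsday.
In October the doomsday date is Oct 10.
Oct 26 is 16 days after Oct 10; 16 mod 7 = 2, so Friday + 2 = Sunday.
1430 mod 7 = 2, so 1430 days before a Sunday is Sunday − 2 = Friday.

Friday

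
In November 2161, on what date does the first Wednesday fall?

November 1, 2161 is a Sunday.
The first Wednesday is therefore November 4 (3 days later).

November 4, 2161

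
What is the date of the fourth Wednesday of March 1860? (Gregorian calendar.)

March 1, 1860 is a Thursday.
The first Wednesday is therefore March 7 (6 days later).
The fourth Wednesday is 7 + 3×7 = March 28.

March 28, 1860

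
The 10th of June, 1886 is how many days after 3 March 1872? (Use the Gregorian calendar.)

5212

Mar 3, 1872 → Mar 3, 1873: 365 days.
Mar 3, 1873 → Mar 3, 1874: 365 days.
Mar 3, 1874 → Mar 3, 1875: 365 days.
Mar 3, 1875 → Mar 3, 1876: 366 days (Feb 29, 1876 is in that span).
Mar 3, 1876 → Mar 3, 1877: 365 days.
Mar 3, 1877 → Mar 3, 1878: 365 days.
Mar 3, 1878 → Mar 3, 1879: 365 days.
Mar 3, 1879 → Mar 3, 1880: 366 days (Feb 29, 1880 is in that span).
Mar 3, 1880 → Mar 3, 1881: 365 days.
Mar 3, 1881 → Mar 3, 1882: 365 days.
Mar 3, 1882 → Mar 3, 1883: 365 days.
Mar 3, 1883 → Mar 3, 1884: 366 days (Feb 29, 1884 is in that span).
Mar 3, 1884 → Mar 3, 1885: 365 days.
Mar 3, 1885 → Mar 3, 1886: 365 days.
Mar 3, 1886 → Apr 3, 1886: 31 days (March has 31).
Apr 3, 1886 → May 3, 1886: 30 days (April has 30).
May 3, 1886 → Jun 3, 1886: 31 days (May has 31).
Jun 3, 1886 → Jun 10, 1886: 7 days.
Total: 5212 days.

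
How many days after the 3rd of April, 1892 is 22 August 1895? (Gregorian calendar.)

Apr 3, 1892 → Apr 3, 1893: 365 days.
Apr 3, 1893 → Apr 3, 1894: 365 days.
Apr 3, 1894 → Apr 3, 1895: 365 days.
Apr 3, 1895 → May 3, 1895: 30 days (April has 30).
May 3, 1895 → Jun 3, 1895: 31 days (May has 31).
Jun 3, 1895 → Jul 3, 1895: 30 days (June has 30).
Jul 3, 1895 → Aug 3, 1895: 31 days (July has 31).
Aug 3, 1895 → Aug 22, 1895: 19 days.
Total: 1236 days.

1236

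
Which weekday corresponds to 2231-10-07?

Doomsday rule: the anchor day for the 2200s is Friday. For year 31: 31÷12 = 2 r 7, and 7÷4 = 1, so 2+7+1 = 10.
Friday + 10 ≡ Monday — that's 2231's doomsday.
In October the doomsday date is Oct 10.
Oct 7 is 3 days before Oct 10; 3 mod 7 = 3, so Monday − 3 = Friday.

Friday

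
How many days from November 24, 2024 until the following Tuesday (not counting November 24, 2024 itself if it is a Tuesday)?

2

Nov 24, 2024 is a Sunday.
From Sunday to the next Tuesday is 2 days.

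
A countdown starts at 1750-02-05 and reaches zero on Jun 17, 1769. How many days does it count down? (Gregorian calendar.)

7072

Feb 5, 1750 → Feb 5, 1751: 365 days.
Feb 5, 1751 → Feb 5, 1752: 365 days.
Feb 5, 1752 → Feb 5, 1753: 366 days (Feb 29, 1752 is in that span).
Feb 5, 1753 → Feb 5, 1754: 365 days.
Feb 5, 1754 → Feb 5, 1755: 365 days.
Feb 5, 1755 → Feb 5, 1756: 365 days.
Feb 5, 1756 → Feb 5, 1757: 366 days (Feb 29, 1756 is in that span).
Feb 5, 1757 → Feb 5, 1758: 365 days.
Feb 5, 1758 → Feb 5, 1759: 365 days.
Feb 5, 1759 → Feb 5, 1760: 365 days.
Feb 5, 1760 → Feb 5, 1761: 366 days (Feb 29, 1760 is in that span).
Feb 5, 1761 → Feb 5, 1762: 365 days.
Feb 5, 1762 → Feb 5, 1763: 365 days.
Feb 5, 1763 → Feb 5, 1764: 365 days.
Feb 5, 1764 → Feb 5, 1765: 366 days (Feb 29, 1764 is in that span).
Feb 5, 1765 → Feb 5, 1766: 365 days.
Feb 5, 1766 → Feb 5, 1767: 365 days.
Feb 5, 1767 → Feb 5, 1768: 365 days.
Feb 5, 1768 → Feb 5, 1769: 366 days (Feb 29, 1768 is in that span).
Feb 5, 1769 → Mar 5, 1769: 28 days (February has 28).
Mar 5, 1769 → Apr 5, 1769: 31 days (March has 31).
Apr 5, 1769 → May 5, 1769: 30 days (April has 30).
May 5, 1769 → Jun 5, 1769: 31 days (May has 31).
Jun 5, 1769 → Jun 17, 1769: 12 days.
Total: 7072 days.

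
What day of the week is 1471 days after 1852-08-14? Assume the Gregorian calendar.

First find the weekday of Aug 14, 1852. Doomsday rule: the anchor day for the 1800s is Friday. For year 52: 52÷12 = 4 r 4, and 4÷4 = 1, so 4+4+1 = 9.
Friday + 9 ≡ Sunday — that's 1852's doomsday.
In August the doomsday date is Aug 8.
Aug 14 is 6 days after Aug 8; 6 mod 7 = 6, so Sunday + 6 = Saturday.
1471 mod 7 = 1, so 1471 days after a Saturday is Saturday + 1 = Sunday.

Sunday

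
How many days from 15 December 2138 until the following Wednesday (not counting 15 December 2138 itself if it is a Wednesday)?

Dec 15, 2138 is a Monday.
From Monday to the next Wednesday is 2 days.

2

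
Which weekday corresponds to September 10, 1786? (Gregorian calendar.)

Doomsday rule: the anchor day for the 1700s is Sunday. For year 86: 86÷12 = 7 r 2, and 2÷4 = 0, so 7+2+0 = 9.
Sunday + 9 ≡ Tuesday — that's 1786's doomsday.
In September the doomsday date is Sep 5.
Sep 10 is 5 days after Sep 5; 5 mod 7 = 5, so Tuesday + 5 = Sunday.

Sunday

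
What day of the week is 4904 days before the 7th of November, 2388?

Thursday

Nov 7, 2388 is a Monday.
4904 mod 7 = 4, so 4904 days before a Monday is Monday − 4 = Thursday.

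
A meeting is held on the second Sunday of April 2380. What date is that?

April 1, 2380 is a Tuesday.
The first Sunday is therefore April 6 (5 days later).
The second Sunday is 6 + 1×7 = April 13.

April 13, 2380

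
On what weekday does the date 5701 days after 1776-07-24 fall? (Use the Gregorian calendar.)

First find the weekday of Jul 24, 1776. Doomsday rule: the anchor day for the 1700s is Sunday. For year 76: 76÷12 = 6 r 4, and 4÷4 = 1, so 6+4+1 = 11.
Sunday + 11 ≡ Thursday — that's 1776's doomsday.
In July the doomsday date is Jul 11.
Jul 24 is 13 days after Jul 11; 13 mod 7 = 6, so Thursday + 6 = Wednesday.
5701 mod 7 = 3, so 5701 days after a Wednesday is Wednesday + 3 = Saturday.

Saturday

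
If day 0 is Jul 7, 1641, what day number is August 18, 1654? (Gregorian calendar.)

Jul 7, 1641 → Jul 7, 1642: 365 days.
Jul 7, 1642 → Jul 7, 1643: 365 days.
Jul 7, 1643 → Jul 7, 1644: 366 days (Feb 29, 1644 is in that span).
Jul 7, 1644 → Jul 7, 1645: 365 days.
Jul 7, 1645 → Jul 7, 1646: 365 days.
Jul 7, 1646 → Jul 7, 1647: 365 days.
Jul 7, 1647 → Jul 7, 1648: 366 days (Feb 29, 1648 is in that span).
Jul 7, 1648 → Jul 7, 1649: 365 days.
Jul 7, 1649 → Jul 7, 1650: 365 days.
Jul 7, 1650 → Jul 7, 1651: 365 days.
Jul 7, 1651 → Jul 7, 1652: 366 days (Feb 29, 1652 is in that span).
Jul 7, 1652 → Jul 7, 1653: 365 days.
Jul 7, 1653 → Jul 7, 1654: 365 days.
Jul 7, 1654 → Aug 7, 1654: 31 days (July has 31).
Aug 7, 1654 → Aug 18, 1654: 11 days.
Total: 4790 days.

4790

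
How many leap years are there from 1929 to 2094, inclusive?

Multiples of 4 in [1929,2094]: 41.
Of those, multiples of 100: 1 (not leap unless ÷400).
Multiples of 400: 1.
Leap years = 41 − 1 + 1 = 41.

41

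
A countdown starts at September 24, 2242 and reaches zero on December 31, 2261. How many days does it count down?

Sep 24, 2242 → Sep 24, 2243: 365 days.
Sep 24, 2243 → Sep 24, 2244: 366 days (Feb 29, 2244 is in that span).
Sep 24, 2244 → Sep 24, 2245: 365 days.
Sep 24, 2245 → Sep 24, 2246: 365 days.
Sep 24, 2246 → Sep 24, 2247: 365 days.
Sep 24, 2247 → Sep 24, 2248: 366 days (Feb 29, 2248 is in that span).
Sep 24, 2248 → Sep 24, 2249: 365 days.
Sep 24, 2249 → Sep 24, 2250: 365 days.
Sep 24, 2250 → Sep 24, 2251: 365 days.
Sep 24, 2251 → Sep 24, 2252: 366 days (Feb 29, 2252 is in that span).
Sep 24, 2252 → Sep 24, 2253: 365 days.
Sep 24, 2253 → Sep 24, 2254: 365 days.
Sep 24, 2254 → Sep 24, 2255: 365 days.
Sep 24, 2255 → Sep 24, 2256: 366 days (Feb 29, 2256 is in that span).
Sep 24, 2256 → Sep 24, 2257: 365 days.
Sep 24, 2257 → Sep 24, 2258: 365 days.
Sep 24, 2258 → Sep 24, 2259: 365 days.
Sep 24, 2259 → Sep 24, 2260: 366 days (Feb 29, 2260 is in that span).
Sep 24, 2260 → Sep 24, 2261: 365 days.
Sep 24, 2261 → Oct 24, 2261: 30 days (September has 30).
Oct 24, 2261 → Nov 24, 2261: 31 days (October has 31).
Nov 24, 2261 → Dec 24, 2261: 30 days (November has 30).
Dec 24, 2261 → Dec 31, 2261: 7 days.
Total: 7038 days.

7038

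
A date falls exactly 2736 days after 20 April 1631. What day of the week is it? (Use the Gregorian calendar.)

Apr 20, 1631 is a Sunday.
2736 mod 7 = 6, so 2736 days after a Sunday is Sunday + 6 = Saturday.

Saturday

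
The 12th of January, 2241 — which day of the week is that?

Doomsday rule: the anchor day for the 2200s is Friday. For year 41: 41÷12 = 3 r 5, and 5÷4 = 1, so 3+5+1 = 9.
Friday + 9 ≡ Sunday — that's 2241's doomsday.
In January the doomsday date is Jan 3 (2241 is not a leap year).
Jan 12 is 9 days after Jan 3; 9 mod 7 = 2, so Sunday + 2 = Tuesday.

Tuesday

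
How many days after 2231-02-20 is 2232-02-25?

370

Feb 20, 2231 → Mar 20, 2231: 28 days (February has 28).
Mar 20, 2231 → Apr 20, 2231: 31 days (March has 31).
Apr 20, 2231 → May 20, 2231: 30 days (April has 30).
May 20, 2231 → Jun 20, 2231: 31 days (May has 31).
Jun 20, 2231 → Jul 20, 2231: 30 days (June has 30).
Jul 20, 2231 → Aug 20, 2231: 31 days (July has 31).
Aug 20, 2231 → Sep 20, 2231: 31 days (August has 31).
Sep 20, 2231 → Oct 20, 2231: 30 days (September has 30).
Oct 20, 2231 → Nov 20, 2231: 31 days (October has 31).
Nov 20, 2231 → Dec 20, 2231: 30 days (November has 30).
Dec 20, 2231 → Jan 20, 2232: 31 days (December has 31).
Jan 20, 2232 → Feb 20, 2232: 31 days (January has 31).
Feb 20, 2232 → Feb 25, 2232: 5 days.
Total: 370 days.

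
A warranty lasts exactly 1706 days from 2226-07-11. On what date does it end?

March 13, 2231

+365 (one year) → Jul 11, 2227 (1341 left).
+366 (one year; includes Feb 29, 2228) → Jul 11, 2228 (975 left).
+365 (one year) → Jul 11, 2229 (610 left).
+365 (one year) → Jul 11, 2230 (245 left).
Jul has 31 days: +21 → Aug 1, 2230 (224 left).
Aug has 31 days: +31 → Sep 1, 2230 (193 left).
Sep has 30 days: +30 → Oct 1, 2230 (163 left).
Oct has 31 days: +31 → Nov 1, 2230 (132 left).
Nov has 30 days: +30 → Dec 1, 2230 (102 left).
Dec has 31 days: +31 → Jan 1, 2231 (71 left).
Jan has 31 days: +31 → Feb 1, 2231 (40 left).
Feb has 28 days: +28 → Mar 1, 2231 (12 left).
+12 → Mar 13, 2231.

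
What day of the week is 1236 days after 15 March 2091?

Monday

Mar 15, 2091 is a Thursday.
1236 mod 7 = 4, so 1236 days after a Thursday is Thursday + 4 = Monday.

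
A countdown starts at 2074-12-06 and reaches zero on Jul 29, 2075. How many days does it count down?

Dec 6, 2074 → Jan 6, 2075: 31 days (December has 31).
Jan 6, 2075 → Feb 6, 2075: 31 days (January has 31).
Feb 6, 2075 → Mar 6, 2075: 28 days (February has 28).
Mar 6, 2075 → Apr 6, 2075: 31 days (March has 31).
Apr 6, 2075 → May 6, 2075: 30 days (April has 30).
May 6, 2075 → Jun 6, 2075: 31 days (May has 31).
Jun 6, 2075 → Jul 6, 2075: 30 days (June has 30).
Jul 6, 2075 → Jul 29, 2075: 23 days.
Total: 235 days.

235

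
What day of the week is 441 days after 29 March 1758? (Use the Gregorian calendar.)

First find the weekday of Mar 29, 1758. Doomsday rule: the anchor day for the 1700s is Sunday. For year 58: 58÷12 = 4 r 10, and 10÷4 = 2, so 4+10+2 = 16.
Sunday + 16 ≡ Tuesday — that's 1758's doomsday.
In March the doomsday date is Mar 14.
Mar 29 is 15 days after Mar 14; 15 mod 7 = 1, so Tuesday + 1 = Wednesday.
441 mod 7 = 0, so 441 days after a Wednesday is Wednesday + 0 = Wednesday.

Wednesday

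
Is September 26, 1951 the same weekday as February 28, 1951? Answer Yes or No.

Yes

From Feb 28, 1951 to Sep 26, 1951 is 210 days.
210 mod 7 = 0, so they are the same weekday.
(Feb 28, 1951 is a Wednesday; Sep 26, 1951 is a Wednesday.)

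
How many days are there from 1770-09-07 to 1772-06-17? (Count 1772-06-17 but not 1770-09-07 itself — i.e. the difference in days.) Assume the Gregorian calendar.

649

Sep 7, 1770 → Sep 7, 1771: 365 days.
Sep 7, 1771 → Oct 7, 1771: 30 days (September has 30).
Oct 7, 1771 → Nov 7, 1771: 31 days (October has 31).
Nov 7, 1771 → Dec 7, 1771: 30 days (November has 30).
Dec 7, 1771 → Jan 7, 1772: 31 days (December has 31).
Jan 7, 1772 → Feb 7, 1772: 31 days (January has 31).
Feb 7, 1772 → Mar 7, 1772: 29 days (February has 29).
Mar 7, 1772 → Apr 7, 1772: 31 days (March has 31).
Apr 7, 1772 → May 7, 1772: 30 days (April has 30).
May 7, 1772 → Jun 7, 1772: 31 days (May has 31).
Jun 7, 1772 → Jun 17, 1772: 10 days.
Total: 649 days.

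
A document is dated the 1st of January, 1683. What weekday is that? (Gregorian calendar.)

Friday

Doomsday rule: the anchor day for the 1600s is Tuesday. For year 83: 83÷12 = 6 r 11, and 11÷4 = 2, so 6+11+2 = 19.
Tuesday + 19 ≡ Sunday — that's 1683's doomsday.
In January the doomsday date is Jan 3 (1683 is not a leap year).
Jan 1 is 2 days before Jan 3; 2 mod 7 = 2, so Sunday − 2 = Friday.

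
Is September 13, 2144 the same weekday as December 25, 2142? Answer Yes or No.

From Dec 25, 2142 to Sep 13, 2144 is 628 days.
628 mod 7 = 5, so they are different weekdays.
(Dec 25, 2142 is a Tuesday; Sep 13, 2144 is a Sunday.)

No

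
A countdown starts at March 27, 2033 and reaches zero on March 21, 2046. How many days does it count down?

Mar 27, 2033 → Mar 27, 2034: 365 days.
Mar 27, 2034 → Mar 27, 2035: 365 days.
Mar 27, 2035 → Mar 27, 2036: 366 days (Feb 29, 2036 is in that span).
Mar 27, 2036 → Mar 27, 2037: 365 days.
Mar 27, 2037 → Mar 27, 2038: 365 days.
Mar 27, 2038 → Mar 27, 2039: 365 days.
Mar 27, 2039 → Mar 27, 2040: 366 days (Feb 29, 2040 is in that span).
Mar 27, 2040 → Mar 27, 2041: 365 days.
Mar 27, 2041 → Mar 27, 2042: 365 days.
Mar 27, 2042 → Mar 27, 2043: 365 days.
Mar 27, 2043 → Mar 27, 2044: 366 days (Feb 29, 2044 is in that span).
Mar 27, 2044 → Mar 27, 2045: 365 days.
Mar 27, 2045 → Apr 27, 2045: 31 days (March has 31).
Apr 27, 2045 → May 27, 2045: 30 days (April has 30).
May 27, 2045 → Jun 27, 2045: 31 days (May has 31).
Jun 27, 2045 → Jul 27, 2045: 30 days (June has 30).
Jul 27, 2045 → Aug 27, 2045: 31 days (July has 31).
Aug 27, 2045 → Sep 27, 2045: 31 days (August has 31).
Sep 27, 2045 → Oct 27, 2045: 30 days (September has 30).
Oct 27, 2045 → Nov 27, 2045: 31 days (October has 31).
Nov 27, 2045 → Dec 27, 2045: 30 days (November has 30).
Dec 27, 2045 → Jan 27, 2046: 31 days (December has 31).
Jan 27, 2046 → Feb 27, 2046: 31 days (January has 31).
Feb 27, 2046 → Mar 21, 2046: 22 days.
Total: 4742 days.

4742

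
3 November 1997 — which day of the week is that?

Monday

January 1, 1997 is a Wednesday.
Jan 1, 1997 → Feb 1, 1997: 31 days (January has 31).
Feb 1, 1997 → Mar 1, 1997: 28 days (February has 28).
Mar 1, 1997 → Apr 1, 1997: 31 days (March has 31).
Apr 1, 1997 → May 1, 1997: 30 days (April has 30).
May 1, 1997 → Jun 1, 1997: 31 days (May has 31).
Jun 1, 1997 → Jul 1, 1997: 30 days (June has 30).
Jul 1, 1997 → Aug 1, 1997: 31 days (July has 31).
Aug 1, 1997 → Sep 1, 1997: 31 days (August has 31).
Sep 1, 1997 → Oct 1, 1997: 30 days (September has 30).
Oct 1, 1997 → Nov 1, 1997: 31 days (October has 31).
Nov 1, 1997 → Nov 3, 1997: 2 days.
Total: 306 days.
306 mod 7 = 5, so Wednesday + 5 = Monday.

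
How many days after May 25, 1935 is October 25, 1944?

May 25, 1935 → May 25, 1936: 366 days (Feb 29, 1936 is in that span).
May 25, 1936 → May 25, 1937: 365 days.
May 25, 1937 → May 25, 1938: 365 days.
May 25, 1938 → May 25, 1939: 365 days.
May 25, 1939 → May 25, 1940: 366 days (Feb 29, 1940 is in that span).
May 25, 1940 → May 25, 1941: 365 days.
May 25, 1941 → May 25, 1942: 365 days.
May 25, 1942 → May 25, 1943: 365 days.
May 25, 1943 → May 25, 1944: 366 days (Feb 29, 1944 is in that span).
May 25, 1944 → Jun 25, 1944: 31 days (May has 31).
Jun 25, 1944 → Jul 25, 1944: 30 days (June has 30).
Jul 25, 1944 → Aug 25, 1944: 31 days (July has 31).
Aug 25, 1944 → Sep 25, 1944: 31 days (August has 31).
Sep 25, 1944 → Oct 25, 1944: 30 days.
Total: 3441 days.

3441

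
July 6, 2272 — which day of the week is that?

Saturday

Doomsday rule: the anchor day for the 2200s is Friday. For year 72: 72÷12 = 6 r 0, and 0÷4 = 0, so 6+0+0 = 6.
Friday + 6 ≡ Thursday — that's 2272's doomsday.
In July the doomsday date is Jul 11.
Jul 6 is 5 days before Jul 11; 5 mod 7 = 5, so Thursday − 5 = Saturday.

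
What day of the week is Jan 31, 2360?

Sunday

Doomsday rule: the anchor day for the 2300s is Wednesday. For year 60: 60÷12 = 5 r 0, and 0÷4 = 0, so 5+0+0 = 5.
Wednesday + 5 ≡ Monday — that's 2360's doomsday.
In January the doomsday date is Jan 4 (2360 is a leap year (divisible by 4)).
Jan 31 is 27 days after Jan 4; 27 mod 7 = 6, so Monday + 6 = Sunday.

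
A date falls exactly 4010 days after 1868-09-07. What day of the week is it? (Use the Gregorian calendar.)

First find the weekday of Sep 7, 1868. Doomsday rule: the anchor day for the 1800s is Friday. For year 68: 68÷12 = 5 r 8, and 8÷4 = 2, so 5+8+2 = 15.
Friday + 15 ≡ Saturday — that's 1868's doomsday.
In September the doomsday date is Sep 5.
Sep 7 is 2 days after Sep 5; 2 mod 7 = 2, so Saturday + 2 = Monday.
4010 mod 7 = 6, so 4010 days after a Monday is Monday + 6 = Sunday.

Sunday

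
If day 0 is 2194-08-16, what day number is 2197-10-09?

Aug 16, 2194 → Aug 16, 2195: 365 days.
Aug 16, 2195 → Aug 16, 2196: 366 days (Feb 29, 2196 is in that span).
Aug 16, 2196 → Aug 16, 2197: 365 days.
Aug 16, 2197 → Sep 16, 2197: 31 days (August has 31).
Sep 16, 2197 → Oct 9, 2197: 23 days.
Total: 1150 days.

1150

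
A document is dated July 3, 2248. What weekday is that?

Doomsday rule: the anchor day for the 2200s is Friday. For year 48: 48÷12 = 4 r 0, and 0÷4 = 0, so 4+0+0 = 4.
Friday + 4 ≡ Tuesday — that's 2248's doomsday.
In July the doomsday date is Jul 11.
Jul 3 is 8 days before Jul 11; 8 mod 7 = 1, so Tuesday − 1 = Monday.

Monday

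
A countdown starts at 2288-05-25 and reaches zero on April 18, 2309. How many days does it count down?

May 25, 2288 → May 25, 2289: 365 days.
May 25, 2289 → May 25, 2290: 365 days.
May 25, 2290 → May 25, 2291: 365 days.
May 25, 2291 → May 25, 2292: 366 days (Feb 29, 2292 is in that span).
May 25, 2292 → May 25, 2293: 365 days.
May 25, 2293 → May 25, 2294: 365 days.
May 25, 2294 → May 25, 2295: 365 days.
May 25, 2295 → May 25, 2296: 366 days (Feb 29, 2296 is in that span).
May 25, 2296 → May 25, 2297: 365 days.
May 25, 2297 → May 25, 2298: 365 days.
May 25, 2298 → May 25, 2299: 365 days.
May 25, 2299 → May 25, 2300: 365 days.
May 25, 2300 → May 25, 2301: 365 days.
May 25, 2301 → May 25, 2302: 365 days.
May 25, 2302 → May 25, 2303: 365 days.
May 25, 2303 → May 25, 2304: 366 days (Feb 29, 2304 is in that span).
May 25, 2304 → May 25, 2305: 365 days.
May 25, 2305 → May 25, 2306: 365 days.
May 25, 2306 → May 25, 2307: 365 days.
May 25, 2307 → May 25, 2308: 366 days (Feb 29, 2308 is in that span).
May 25, 2308 → Jun 25, 2308: 31 days (May has 31).
Jun 25, 2308 → Jul 25, 2308: 30 days (June has 30).
Jul 25, 2308 → Aug 25, 2308: 31 days (July has 31).
Aug 25, 2308 → Sep 25, 2308: 31 days (August has 31).
Sep 25, 2308 → Oct 25, 2308: 30 days (September has 30).
Oct 25, 2308 → Nov 25, 2308: 31 days (October has 31).
Nov 25, 2308 → Dec 25, 2308: 30 days (November has 30).
Dec 25, 2308 → Jan 25, 2309: 31 days (December has 31).
Jan 25, 2309 → Feb 25, 2309: 31 days (January has 31).
Feb 25, 2309 → Mar 25, 2309: 28 days (February has 28).
Mar 25, 2309 → Apr 18, 2309: 24 days.
Total: 7632 days.

7632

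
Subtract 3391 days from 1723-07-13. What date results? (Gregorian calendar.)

−365 (one year) → Jul 13, 1722 (3026 left).
−365 (one year) → Jul 13, 1721 (2661 left).
−365 (one year) → Jul 13, 1720 (2296 left).
−366 (one year; includes Feb 29, 1720) → Jul 13, 1719 (1930 left).
−365 (one year) → Jul 13, 1718 (1565 left).
−365 (one year) → Jul 13, 1717 (1200 left).
−365 (one year) → Jul 13, 1716 (835 left).
−366 (one year; includes Feb 29, 1716) → Jul 13, 1715 (469 left).
−365 (one year) → Jul 13, 1714 (104 left).
−13 → Jun 30, 1714 (end of Jun, 30 days; 91 left).
−30 → May 31, 1714 (end of May, 31 days; 61 left).
−31 → Apr 30, 1714 (end of Apr, 30 days; 30 left).
−30 → Mar 31, 1714 (end of Mar, 31 days; 0 left).

March 31, 1714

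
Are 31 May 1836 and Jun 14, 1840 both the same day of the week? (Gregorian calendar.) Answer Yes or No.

No

From May 31, 1836 to Jun 14, 1840 is 1475 days.
1475 mod 7 = 5, so they are different weekdays.
(May 31, 1836 is a Tuesday; Jun 14, 1840 is a Sunday.)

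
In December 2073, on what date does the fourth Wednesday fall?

December 1, 2073 is a Friday.
The first Wednesday is therefore December 6 (5 days later).
The fourth Wednesday is 6 + 3×7 = December 27.

December 27, 2073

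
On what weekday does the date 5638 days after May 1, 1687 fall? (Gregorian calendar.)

First find the weekday of May 1, 1687. Doomsday rule: the anchor day for the 1600s is Tuesday. For year 87: 87÷12 = 7 r 3, and 3÷4 = 0, so 7+3+0 = 10.
Tuesday + 10 ≡ Friday — that's 1687's doomsday.
In May the doomsday date is May 9.
May 1 is 8 days before May 9; 8 mod 7 = 1, so Friday − 1 = Thursday.
5638 mod 7 = 3, so 5638 days after a Thursday is Thursday + 3 = Sunday.

Sunday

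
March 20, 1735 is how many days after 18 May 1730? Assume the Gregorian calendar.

1767

May 18, 1730 → May 18, 1731: 365 days.
May 18, 1731 → May 18, 1732: 366 days (Feb 29, 1732 is in that span).
May 18, 1732 → May 18, 1733: 365 days.
May 18, 1733 → May 18, 1734: 365 days.
May 18, 1734 → Jun 18, 1734: 31 days (May has 31).
Jun 18, 1734 → Jul 18, 1734: 30 days (June has 30).
Jul 18, 1734 → Aug 18, 1734: 31 days (July has 31).
Aug 18, 1734 → Sep 18, 1734: 31 days (August has 31).
Sep 18, 1734 → Oct 18, 1734: 30 days (September has 30).
Oct 18, 1734 → Nov 18, 1734: 31 days (October has 31).
Nov 18, 1734 → Dec 18, 1734: 30 days (November has 30).
Dec 18, 1734 → Jan 18, 1735: 31 days (December has 31).
Jan 18, 1735 → Feb 18, 1735: 31 days (January has 31).
Feb 18, 1735 → Mar 18, 1735: 28 days (February has 28).
Mar 18, 1735 → Mar 20, 1735: 2 days.
Total: 1767 days.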